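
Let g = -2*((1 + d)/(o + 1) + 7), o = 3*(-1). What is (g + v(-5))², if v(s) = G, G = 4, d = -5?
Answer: 196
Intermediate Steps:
o = -3
v(s) = 4
g = -18 (g = -2*((1 - 5)/(-3 + 1) + 7) = -2*(-4/(-2) + 7) = -2*(-4*(-½) + 7) = -2*(2 + 7) = -2*9 = -18)
(g + v(-5))² = (-18 + 4)² = (-14)² = 196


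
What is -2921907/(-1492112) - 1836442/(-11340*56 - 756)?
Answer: 1149478482119/237169710288 ≈ 4.8466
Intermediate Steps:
-2921907/(-1492112) - 1836442/(-11340*56 - 756) = -2921907*(-1/1492112) - 1836442/(-630*1008 - 756) = 2921907/1492112 - 1836442/(-635040 - 756) = 2921907/1492112 - 1836442/(-635796) = 2921907/1492112 - 1836442*(-1/635796) = 2921907/1492112 + 918221/317898 = 1149478482119/237169710288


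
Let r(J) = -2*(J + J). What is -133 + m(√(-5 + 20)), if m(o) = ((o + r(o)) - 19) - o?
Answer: -152 - 4*√15 ≈ -167.49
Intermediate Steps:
r(J) = -4*J
m(o) = -19 - 4*o (m(o) = ((o - 4*o) - 19) - o = (-3*o - 19) - o = (-19 - 3*o) - o = -19 - 4*o)
-133 + m(√(-5 + 20)) = -133 + (-19 - 4*√(-5 + 20)) = -133 + (-19 - 4*√15) = -152 - 4*√15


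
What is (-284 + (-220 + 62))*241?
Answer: -106522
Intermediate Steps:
(-284 + (-220 + 62))*241 = (-284 - 158)*241 = -442*241 = -106522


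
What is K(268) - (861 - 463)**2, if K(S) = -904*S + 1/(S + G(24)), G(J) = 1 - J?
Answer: -98165619/245 ≈ -4.0068e+5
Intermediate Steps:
K(S) = 1/(-23 + S) - 904*S (K(S) = -904*S + 1/(S + (1 - 1*24)) = -904*S + 1/(S + (1 - 24)) = -904*S + 1/(S - 23) = -904*S + 1/(-23 + S) = 1/(-23 + S) - 904*S)
K(268) - (861 - 463)**2 = (1 - 904*268**2 + 20792*268)/(-23 + 268) - (861 - 463)**2 = (1 - 904*71824 + 5572256)/245 - 1*398**2 = (1 - 64928896 + 5572256)/245 - 1*158404 = (1/245)*(-59356639) - 158404 = -59356639/245 - 158404 = -98165619/245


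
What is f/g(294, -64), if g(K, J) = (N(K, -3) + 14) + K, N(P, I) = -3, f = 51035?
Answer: 10207/61 ≈ 167.33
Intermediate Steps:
g(K, J) = 11 + K (g(K, J) = (-3 + 14) + K = 11 + K)
f/g(294, -64) = 51035/(11 + 294) = 51035/305 = 51035*(1/305) = 10207/61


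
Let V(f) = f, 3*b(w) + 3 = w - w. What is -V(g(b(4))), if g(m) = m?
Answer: 1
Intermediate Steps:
b(w) = -1 (b(w) = -1 + (w - w)/3 = -1 + (⅓)*0 = -1 + 0 = -1)
-V(g(b(4))) = -1*(-1) = 1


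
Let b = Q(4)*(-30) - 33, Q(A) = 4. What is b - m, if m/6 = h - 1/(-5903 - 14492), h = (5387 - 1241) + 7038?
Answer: -1371706521/20395 ≈ -67257.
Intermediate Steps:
h = 11184 (h = 4146 + 7038 = 11184)
m = 1368586086/20395 (m = 6*(11184 - 1/(-5903 - 14492)) = 6*(11184 - 1/(-20395)) = 6*(11184 - 1*(-1/20395)) = 6*(11184 + 1/20395) = 6*(228097681/20395) = 1368586086/20395 ≈ 67104.)
b = -153 (b = 4*(-30) - 33 = -120 - 33 = -153)
b - m = -153 - 1*1368586086/20395 = -153 - 1368586086/20395 = -1371706521/20395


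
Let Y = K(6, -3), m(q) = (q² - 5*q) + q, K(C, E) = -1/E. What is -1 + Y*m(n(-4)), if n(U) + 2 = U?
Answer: 19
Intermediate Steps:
n(U) = -2 + U
m(q) = q² - 4*q
Y = ⅓ (Y = -1/(-3) = -1*(-⅓) = ⅓ ≈ 0.33333)
-1 + Y*m(n(-4)) = -1 + ((-2 - 4)*(-4 + (-2 - 4)))/3 = -1 + (-6*(-4 - 6))/3 = -1 + (-6*(-10))/3 = -1 + (⅓)*60 = -1 + 20 = 19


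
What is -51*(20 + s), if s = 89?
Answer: -5559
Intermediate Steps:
-51*(20 + s) = -51*(20 + 89) = -51*109 = -5559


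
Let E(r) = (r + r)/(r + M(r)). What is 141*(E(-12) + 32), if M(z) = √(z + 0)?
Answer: 62040/13 + 564*I*√3/13 ≈ 4772.3 + 75.144*I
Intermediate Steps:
M(z) = √z
E(r) = 2*r/(r + √r) (E(r) = (r + r)/(r + √r) = (2*r)/(r + √r) = 2*r/(r + √r))
141*(E(-12) + 32) = 141*(2*(-12)/(-12 + √(-12)) + 32) = 141*(2*(-12)/(-12 + 2*I*√3) + 32) = 141*(-24/(-12 + 2*I*√3) + 32) = 141*(32 - 24/(-12 + 2*I*√3)) = 4512 - 3384/(-12 + 2*I*√3)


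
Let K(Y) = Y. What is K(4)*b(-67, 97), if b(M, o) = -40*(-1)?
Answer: 160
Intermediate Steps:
b(M, o) = 40
K(4)*b(-67, 97) = 4*40 = 160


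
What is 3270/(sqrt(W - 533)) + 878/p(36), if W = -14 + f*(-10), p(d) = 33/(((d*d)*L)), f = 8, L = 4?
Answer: 1517184/11 - 1090*I*sqrt(627)/209 ≈ 1.3793e+5 - 130.59*I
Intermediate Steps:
p(d) = 33/(4*d**2) (p(d) = 33/(((d*d)*4)) = 33/((d**2*4)) = 33/((4*d**2)) = 33*(1/(4*d**2)) = 33/(4*d**2))
W = -94 (W = -14 + 8*(-10) = -14 - 80 = -94)
3270/(sqrt(W - 533)) + 878/p(36) = 3270/(sqrt(-94 - 533)) + 878/(((33/4)/36**2)) = 3270/(sqrt(-627)) + 878/(((33/4)*(1/1296))) = 3270/((I*sqrt(627))) + 878/(11/1728) = 3270*(-I*sqrt(627)/627) + 878*(1728/11) = -1090*I*sqrt(627)/209 + 1517184/11 = 1517184/11 - 1090*I*sqrt(627)/209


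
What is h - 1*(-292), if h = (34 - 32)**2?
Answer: 296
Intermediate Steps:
h = 4 (h = 2**2 = 4)
h - 1*(-292) = 4 - 1*(-292) = 4 + 292 = 296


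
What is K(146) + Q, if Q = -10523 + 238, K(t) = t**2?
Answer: 11031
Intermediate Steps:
Q = -10285
K(146) + Q = 146**2 - 10285 = 21316 - 10285 = 11031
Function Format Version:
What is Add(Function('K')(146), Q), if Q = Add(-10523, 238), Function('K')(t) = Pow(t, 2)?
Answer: 11031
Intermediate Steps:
Q = -10285
Add(Function('K')(146), Q) = Add(Pow(146, 2), -10285) = Add(21316, -10285) = 11031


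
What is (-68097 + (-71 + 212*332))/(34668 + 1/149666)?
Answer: 331659856/5188620889 ≈ 0.063921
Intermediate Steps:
(-68097 + (-71 + 212*332))/(34668 + 1/149666) = (-68097 + (-71 + 70384))/(34668 + 1/149666) = (-68097 + 70313)/(5188620889/149666) = 2216*(149666/5188620889) = 331659856/5188620889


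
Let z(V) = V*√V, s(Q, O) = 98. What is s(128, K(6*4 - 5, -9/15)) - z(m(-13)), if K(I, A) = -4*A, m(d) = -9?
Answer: 98 + 27*I ≈ 98.0 + 27.0*I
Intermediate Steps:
z(V) = V^(3/2)
s(128, K(6*4 - 5, -9/15)) - z(m(-13)) = 98 - (-9)^(3/2) = 98 - (-27)*I = 98 + 27*I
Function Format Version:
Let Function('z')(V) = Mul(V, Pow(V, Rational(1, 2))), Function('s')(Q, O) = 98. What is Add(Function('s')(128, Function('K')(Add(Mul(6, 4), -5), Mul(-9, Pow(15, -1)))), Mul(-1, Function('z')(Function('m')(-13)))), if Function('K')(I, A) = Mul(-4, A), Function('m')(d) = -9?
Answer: Add(98, Mul(27, I)) ≈ Add(98.000, Mul(27.000, I))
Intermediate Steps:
Function('z')(V) = Pow(V, Rational(3, 2))
Add(Function('s')(128, Function('K')(Add(Mul(6, 4), -5), Mul(-9, Pow(15, -1)))), Mul(-1, Function('z')(Function('m')(-13)))) = Add(98, Mul(-1, Pow(-9, Rational(3, 2)))) = Add(98, Mul(-1, Mul(-27, I))) = Add(98, Mul(27, I))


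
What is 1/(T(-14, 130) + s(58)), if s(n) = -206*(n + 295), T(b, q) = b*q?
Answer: -1/74538 ≈ -1.3416e-5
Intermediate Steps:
s(n) = -60770 - 206*n (s(n) = -206*(295 + n) = -60770 - 206*n)
1/(T(-14, 130) + s(58)) = 1/(-14*130 + (-60770 - 206*58)) = 1/(-1820 + (-60770 - 11948)) = 1/(-1820 - 72718) = 1/(-74538) = -1/74538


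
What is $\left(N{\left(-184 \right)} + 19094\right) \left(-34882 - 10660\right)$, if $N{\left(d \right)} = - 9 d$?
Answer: $-944996500$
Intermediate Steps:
$\left(N{\left(-184 \right)} + 19094\right) \left(-34882 - 10660\right) = \left(\left(-9\right) \left(-184\right) + 19094\right) \left(-34882 - 10660\right) = \left(1656 + 19094\right) \left(-45542\right) = 20750 \left(-45542\right) = -944996500$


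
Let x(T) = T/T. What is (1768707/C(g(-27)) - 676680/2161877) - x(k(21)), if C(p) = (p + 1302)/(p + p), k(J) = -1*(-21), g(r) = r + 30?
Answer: 2548739731261/313472165 ≈ 8130.7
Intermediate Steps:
g(r) = 30 + r
k(J) = 21
C(p) = (1302 + p)/(2*p) (C(p) = (1302 + p)/((2*p)) = (1302 + p)*(1/(2*p)) = (1302 + p)/(2*p))
x(T) = 1
(1768707/C(g(-27)) - 676680/2161877) - x(k(21)) = (1768707/(((1302 + (30 - 27))/(2*(30 - 27)))) - 676680/2161877) - 1*1 = (1768707/(((½)*(1302 + 3)/3)) - 676680*1/2161877) - 1 = (1768707/(((½)*(⅓)*1305)) - 676680/2161877) - 1 = (1768707/(435/2) - 676680/2161877) - 1 = (1768707*(2/435) - 676680/2161877) - 1 = (1179138/145 - 676680/2161877) - 1 = 2549053203426/313472165 - 1 = 2548739731261/313472165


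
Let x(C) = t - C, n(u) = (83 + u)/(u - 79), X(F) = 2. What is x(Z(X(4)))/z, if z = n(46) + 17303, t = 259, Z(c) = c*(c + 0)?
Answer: 187/12686 ≈ 0.014741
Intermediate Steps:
n(u) = (83 + u)/(-79 + u)
Z(c) = c² (Z(c) = c*c = c²)
x(C) = 259 - C
z = 190290/11 (z = (83 + 46)/(-79 + 46) + 17303 = 129/(-33) + 17303 = -1/33*129 + 17303 = -43/11 + 17303 = 190290/11 ≈ 17299.)
x(Z(X(4)))/z = (259 - 1*2²)/(190290/11) = (259 - 1*4)*(11/190290) = (259 - 4)*(11/190290) = 255*(11/190290) = 187/12686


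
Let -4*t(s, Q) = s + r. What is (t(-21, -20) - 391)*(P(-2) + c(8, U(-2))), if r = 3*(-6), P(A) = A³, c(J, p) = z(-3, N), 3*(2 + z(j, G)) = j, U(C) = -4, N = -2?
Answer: 16775/4 ≈ 4193.8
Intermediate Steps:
z(j, G) = -2 + j/3
c(J, p) = -3 (c(J, p) = -2 + (⅓)*(-3) = -2 - 1 = -3)
r = -18
t(s, Q) = 9/2 - s/4 (t(s, Q) = -(s - 18)/4 = -(-18 + s)/4 = 9/2 - s/4)
(t(-21, -20) - 391)*(P(-2) + c(8, U(-2))) = ((9/2 - ¼*(-21)) - 391)*((-2)³ - 3) = ((9/2 + 21/4) - 391)*(-8 - 3) = (39/4 - 391)*(-11) = -1525/4*(-11) = 16775/4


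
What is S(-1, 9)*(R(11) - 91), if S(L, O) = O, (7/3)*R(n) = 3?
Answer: -5652/7 ≈ -807.43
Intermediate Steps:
R(n) = 9/7 (R(n) = (3/7)*3 = 9/7)
S(-1, 9)*(R(11) - 91) = 9*(9/7 - 91) = 9*(-628/7) = -5652/7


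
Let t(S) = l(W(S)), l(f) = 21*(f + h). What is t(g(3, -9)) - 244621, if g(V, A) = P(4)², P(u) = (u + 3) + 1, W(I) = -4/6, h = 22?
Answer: -244173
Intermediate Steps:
W(I) = -⅔ (W(I) = -4*⅙ = -⅔)
P(u) = 4 + u (P(u) = (3 + u) + 1 = 4 + u)
l(f) = 462 + 21*f (l(f) = 21*(f + 22) = 21*(22 + f) = 462 + 21*f)
g(V, A) = 64 (g(V, A) = (4 + 4)² = 8² = 64)
t(S) = 448 (t(S) = 462 + 21*(-⅔) = 462 - 14 = 448)
t(g(3, -9)) - 244621 = 448 - 244621 = -244173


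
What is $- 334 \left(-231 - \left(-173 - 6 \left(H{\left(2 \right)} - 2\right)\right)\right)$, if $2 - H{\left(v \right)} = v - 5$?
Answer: $13360$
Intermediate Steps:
$H{\left(v \right)} = 7 - v$ ($H{\left(v \right)} = 2 - \left(v - 5\right) = 2 - \left(-5 + v\right) = 7 - v$)
$- 334 \left(-231 - \left(-173 - 6 \left(H{\left(2 \right)} - 2\right)\right)\right) = - 334 \left(-231 + \left(173 - - 6 \left(\left(7 - 2\right) - 2\right)\right)\right) = - 334 \left(-231 + \left(173 - - 6 \left(5 - 2\right)\right)\right) = - 334 \left(-231 + \left(173 - \left(-6\right) 3\right)\right) = - 334 \left(-231 + \left(173 - -18\right)\right) = - 334 \left(-231 + \left(173 + 18\right)\right) = - 334 \left(-231 + 191\right) = \left(-334\right) \left(-40\right) = 13360$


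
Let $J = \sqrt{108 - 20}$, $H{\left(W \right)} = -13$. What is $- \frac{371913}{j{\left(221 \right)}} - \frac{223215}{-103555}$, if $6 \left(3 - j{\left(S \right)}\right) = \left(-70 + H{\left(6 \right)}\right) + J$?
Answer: $- \frac{1555792917333}{69816781} - \frac{1487652 \sqrt{22}}{3371} \approx -24354.0$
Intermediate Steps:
$J = 2 \sqrt{22}$ ($J = \sqrt{88} = 2 \sqrt{22} \approx 9.3808$)
$j{\left(S \right)} = \frac{101}{6} - \frac{\sqrt{22}}{3}$ ($j{\left(S \right)} = 3 - \frac{\left(-70 - 13\right) + 2 \sqrt{22}}{6} = 3 - \frac{-83 + 2 \sqrt{22}}{6} = 3 + \left(\frac{83}{6} - \frac{\sqrt{22}}{3}\right) = \frac{101}{6} - \frac{\sqrt{22}}{3}$)
$- \frac{371913}{j{\left(221 \right)}} - \frac{223215}{-103555} = - \frac{371913}{\frac{101}{6} - \frac{\sqrt{22}}{3}} - \frac{223215}{-103555} = - \frac{371913}{\frac{101}{6} - \frac{\sqrt{22}}{3}} - - \frac{44643}{20711} = - \frac{371913}{\frac{101}{6} - \frac{\sqrt{22}}{3}} + \frac{44643}{20711} = \frac{44643}{20711} - \frac{371913}{\frac{101}{6} - \frac{\sqrt{22}}{3}}$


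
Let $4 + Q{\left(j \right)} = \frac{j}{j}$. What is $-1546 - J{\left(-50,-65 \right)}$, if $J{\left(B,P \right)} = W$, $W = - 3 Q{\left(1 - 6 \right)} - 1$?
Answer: $-1554$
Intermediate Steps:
$Q{\left(j \right)} = -3$ ($Q{\left(j \right)} = -4 + \frac{j}{j} = -4 + 1 = -3$)
$W = 8$ ($W = \left(-3\right) \left(-3\right) - 1 = 9 - 1 = 8$)
$J{\left(B,P \right)} = 8$
$-1546 - J{\left(-50,-65 \right)} = -1546 - 8 = -1554$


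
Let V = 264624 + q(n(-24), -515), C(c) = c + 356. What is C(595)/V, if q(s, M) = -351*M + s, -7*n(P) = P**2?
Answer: 2219/1039049 ≈ 0.0021356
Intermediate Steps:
n(P) = -P**2/7
C(c) = 356 + c
q(s, M) = s - 351*M
V = 3117147/7 (V = 264624 + (-1/7*(-24)**2 - 351*(-515)) = 264624 + (-1/7*576 + 180765) = 264624 + (-576/7 + 180765) = 264624 + 1264779/7 = 3117147/7 ≈ 4.4531e+5)
C(595)/V = (356 + 595)/(3117147/7) = 951*(7/3117147) = 2219/1039049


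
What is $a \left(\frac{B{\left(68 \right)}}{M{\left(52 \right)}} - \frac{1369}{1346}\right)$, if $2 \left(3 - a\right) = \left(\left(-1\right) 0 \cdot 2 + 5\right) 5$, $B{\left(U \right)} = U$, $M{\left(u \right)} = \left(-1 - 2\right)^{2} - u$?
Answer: $\frac{2857505}{115756} \approx 24.686$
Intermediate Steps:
$M{\left(u \right)} = 9 - u$ ($M{\left(u \right)} = \left(-3\right)^{2} - u = 9 - u$)
$a = - \frac{19}{2}$ ($a = 3 - \frac{\left(\left(-1\right) 0 \cdot 2 + 5\right) 5}{2} = 3 - \frac{\left(0 \cdot 2 + 5\right) 5}{2} = 3 - \frac{\left(0 + 5\right) 5}{2} = 3 - \frac{5 \cdot 5}{2} = 3 - \frac{25}{2} = - \frac{19}{2} \approx -9.5$)
$a \left(\frac{B{\left(68 \right)}}{M{\left(52 \right)}} - \frac{1369}{1346}\right) = - \frac{19 \left(\frac{68}{9 - 52} - \frac{1369}{1346}\right)}{2} = - \frac{19 \left(\frac{68}{-43} - \frac{1369}{1346}\right)}{2} = - \frac{19 \left(68 \left(- \frac{1}{43}\right) - \frac{1369}{1346}\right)}{2} = - \frac{19 \left(- \frac{68}{43} - \frac{1369}{1346}\right)}{2} = \left(- \frac{19}{2}\right) \left(- \frac{150395}{57878}\right) = \frac{2857505}{115756}$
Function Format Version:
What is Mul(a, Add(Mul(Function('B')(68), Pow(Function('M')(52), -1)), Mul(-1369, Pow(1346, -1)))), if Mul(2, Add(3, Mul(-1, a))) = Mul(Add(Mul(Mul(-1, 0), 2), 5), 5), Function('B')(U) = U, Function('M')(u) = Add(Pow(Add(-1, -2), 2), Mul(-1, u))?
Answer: Rational(2857505, 115756) ≈ 24.686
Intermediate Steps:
Function('M')(u) = Add(9, Mul(-1, u)) (Function('M')(u) = Add(Pow(-3, 2), Mul(-1, u)) = Add(9, Mul(-1, u)))
a = Rational(-19, 2) (a = Add(3, Mul(Rational(-1, 2), Mul(Add(Mul(Mul(-1, 0), 2), 5), 5))) = Add(3, Mul(Rational(-1, 2), Mul(Add(Mul(0, 2), 5), 5))) = Add(3, Mul(Rational(-1, 2), Mul(Add(0, 5), 5))) = Add(3, Mul(Rational(-1, 2), Mul(5, 5))) = Add(3, Mul(Rational(-1, 2), 25)) = Add(3, Rational(-25, 2)) = Rational(-19, 2) ≈ -9.5000)
Mul(a, Add(Mul(Function('B')(68), Pow(Function('M')(52), -1)), Mul(-1369, Pow(1346, -1)))) = Mul(Rational(-19, 2), Add(Mul(68, Pow(Add(9, Mul(-1, 52)), -1)), Mul(-1369, Pow(1346, -1)))) = Mul(Rational(-19, 2), Add(Mul(68, Pow(Add(9, -52), -1)), Mul(-1369, Rational(1, 1346)))) = Mul(Rational(-19, 2), Add(Mul(68, Pow(-43, -1)), Rational(-1369, 1346))) = Mul(Rational(-19, 2), Add(Mul(68, Rational(-1, 43)), Rational(-1369, 1346))) = Mul(Rational(-19, 2), Add(Rational(-68, 43), Rational(-1369, 1346))) = Mul(Rational(-19, 2), Rational(-150395, 57878)) = Rational(2857505, 115756)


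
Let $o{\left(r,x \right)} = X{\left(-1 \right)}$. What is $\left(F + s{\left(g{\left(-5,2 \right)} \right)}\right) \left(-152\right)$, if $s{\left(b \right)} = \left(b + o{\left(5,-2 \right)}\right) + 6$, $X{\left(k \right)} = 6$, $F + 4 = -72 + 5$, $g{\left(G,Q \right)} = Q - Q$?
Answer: $8968$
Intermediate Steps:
$g{\left(G,Q \right)} = 0$
$F = -71$ ($F = -4 + \left(-72 + 5\right) = -4 - 67 = -71$)
$o{\left(r,x \right)} = 6$
$s{\left(b \right)} = 12 + b$ ($s{\left(b \right)} = \left(b + 6\right) + 6 = \left(6 + b\right) + 6 = 12 + b$)
$\left(F + s{\left(g{\left(-5,2 \right)} \right)}\right) \left(-152\right) = \left(-71 + \left(12 + 0\right)\right) \left(-152\right) = \left(-71 + 12\right) \left(-152\right) = \left(-59\right) \left(-152\right) = 8968$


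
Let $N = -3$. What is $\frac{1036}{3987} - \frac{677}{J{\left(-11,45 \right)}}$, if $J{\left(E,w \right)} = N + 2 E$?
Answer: $\frac{2725099}{99675} \approx 27.34$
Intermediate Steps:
$J{\left(E,w \right)} = -3 + 2 E$
$\frac{1036}{3987} - \frac{677}{J{\left(-11,45 \right)}} = \frac{1036}{3987} - \frac{677}{-3 + 2 \left(-11\right)} = 1036 \cdot \frac{1}{3987} - \frac{677}{-3 - 22} = \frac{1036}{3987} - \frac{677}{-25} = \frac{1036}{3987} - - \frac{677}{25} = \frac{1036}{3987} + \frac{677}{25} = \frac{2725099}{99675}$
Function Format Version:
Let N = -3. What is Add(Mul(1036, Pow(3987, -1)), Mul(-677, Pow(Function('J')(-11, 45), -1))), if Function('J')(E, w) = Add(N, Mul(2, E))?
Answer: Rational(2725099, 99675) ≈ 27.340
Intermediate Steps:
Function('J')(E, w) = Add(-3, Mul(2, E))
Add(Mul(1036, Pow(3987, -1)), Mul(-677, Pow(Function('J')(-11, 45), -1))) = Add(Mul(1036, Pow(3987, -1)), Mul(-677, Pow(Add(-3, Mul(2, -11)), -1))) = Add(Mul(1036, Rational(1, 3987)), Mul(-677, Pow(Add(-3, -22), -1))) = Add(Rational(1036, 3987), Mul(-677, Pow(-25, -1))) = Add(Rational(1036, 3987), Mul(-677, Rational(-1, 25))) = Add(Rational(1036, 3987), Rational(677, 25)) = Rational(2725099, 99675)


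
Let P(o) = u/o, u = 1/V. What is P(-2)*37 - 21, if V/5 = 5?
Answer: -1087/50 ≈ -21.740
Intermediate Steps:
V = 25 (V = 5*5 = 25)
u = 1/25 ≈ 0.040000
P(o) = 1/(25*o)
P(-2)*37 - 21 = ((1/25)/(-2))*37 - 21 = ((1/25)*(-½))*37 - 21 = -1/50*37 - 21 = -37/50 - 21 = -1087/50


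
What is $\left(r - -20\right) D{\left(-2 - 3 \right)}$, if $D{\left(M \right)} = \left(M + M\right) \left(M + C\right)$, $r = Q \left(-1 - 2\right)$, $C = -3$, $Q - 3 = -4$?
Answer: $1840$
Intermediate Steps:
$Q = -1$ ($Q = 3 - 4 = -1$)
$r = 3$ ($r = - (-1 - 2) = \left(-1\right) \left(-3\right) = 3$)
$D{\left(M \right)} = 2 M \left(-3 + M\right)$ ($D{\left(M \right)} = \left(M + M\right) \left(M - 3\right) = 2 M \left(-3 + M\right)$)
$\left(r - -20\right) D{\left(-2 - 3 \right)} = \left(3 - -20\right) 2 \left(-2 - 3\right) \left(-3 - 5\right) = \left(3 + 20\right) 2 \left(-2 - 3\right) \left(-3 - 5\right) = 23 \cdot 2 \left(-5\right) \left(-3 - 5\right) = 23 \cdot 2 \left(-5\right) \left(-8\right) = 23 \cdot 80 = 1840$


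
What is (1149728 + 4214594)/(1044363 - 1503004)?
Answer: -5364322/458641 ≈ -11.696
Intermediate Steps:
(1149728 + 4214594)/(1044363 - 1503004) = 5364322/(-458641) = 5364322*(-1/458641) = -5364322/458641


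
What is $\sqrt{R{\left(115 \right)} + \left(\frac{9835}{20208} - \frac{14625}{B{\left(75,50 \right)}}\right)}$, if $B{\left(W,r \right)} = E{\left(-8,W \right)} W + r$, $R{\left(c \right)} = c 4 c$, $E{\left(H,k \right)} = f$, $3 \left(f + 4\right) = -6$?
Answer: $\frac{\sqrt{1351096637070}}{5052} \approx 230.08$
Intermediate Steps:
$f = -6$ ($f = -4 + \frac{1}{3} \left(-6\right) = -4 - 2 = -6$)
$E{\left(H,k \right)} = -6$
$R{\left(c \right)} = 4 c^{2}$ ($R{\left(c \right)} = 4 c c = 4 c^{2}$)
$B{\left(W,r \right)} = r - 6 W$ ($B{\left(W,r \right)} = - 6 W + r = r - 6 W$)
$\sqrt{R{\left(115 \right)} + \left(\frac{9835}{20208} - \frac{14625}{B{\left(75,50 \right)}}\right)} = \sqrt{4 \cdot 115^{2} - \left(- \frac{9835}{20208} + \frac{14625}{50 - 450}\right)} = \sqrt{4 \cdot 13225 - \left(- \frac{9835}{20208} + \frac{14625}{50 - 450}\right)} = \sqrt{52900 - \left(- \frac{9835}{20208} + \frac{14625}{-400}\right)} = \sqrt{52900 + \left(\frac{9835}{20208} - - \frac{585}{16}\right)} = \sqrt{52900 + \left(\frac{9835}{20208} + \frac{585}{16}\right)} = \sqrt{52900 + \frac{374345}{10104}} = \sqrt{\frac{534875945}{10104}} = \frac{\sqrt{1351096637070}}{5052}$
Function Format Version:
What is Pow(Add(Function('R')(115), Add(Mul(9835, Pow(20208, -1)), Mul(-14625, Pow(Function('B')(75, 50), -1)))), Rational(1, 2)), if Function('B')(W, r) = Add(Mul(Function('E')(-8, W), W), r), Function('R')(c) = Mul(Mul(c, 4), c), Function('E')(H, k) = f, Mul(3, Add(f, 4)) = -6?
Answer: Mul(Rational(1, 5052), Pow(1351096637070, Rational(1, 2))) ≈ 230.08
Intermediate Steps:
f = -6 (f = Add(-4, Mul(Rational(1, 3), -6)) = Add(-4, -2) = -6)
Function('E')(H, k) = -6
Function('R')(c) = Mul(4, Pow(c, 2)) (Function('R')(c) = Mul(Mul(4, c), c) = Mul(4, Pow(c, 2)))
Function('B')(W, r) = Add(r, Mul(-6, W)) (Function('B')(W, r) = Add(Mul(-6, W), r) = Add(r, Mul(-6, W)))
Pow(Add(Function('R')(115), Add(Mul(9835, Pow(20208, -1)), Mul(-14625, Pow(Function('B')(75, 50), -1)))), Rational(1, 2)) = Pow(Add(Mul(4, Pow(115, 2)), Add(Mul(9835, Pow(20208, -1)), Mul(-14625, Pow(Add(50, Mul(-6, 75)), -1)))), Rational(1, 2)) = Pow(Add(Mul(4, 13225), Add(Mul(9835, Rational(1, 20208)), Mul(-14625, Pow(Add(50, -450), -1)))), Rational(1, 2)) = Pow(Add(52900, Add(Rational(9835, 20208), Mul(-14625, Pow(-400, -1)))), Rational(1, 2)) = Pow(Add(52900, Add(Rational(9835, 20208), Mul(-14625, Rational(-1, 400)))), Rational(1, 2)) = Pow(Add(52900, Add(Rational(9835, 20208), Rational(585, 16))), Rational(1, 2)) = Pow(Add(52900, Rational(374345, 10104)), Rational(1, 2)) = Pow(Rational(534875945, 10104), Rational(1, 2)) = Mul(Rational(1, 5052), Pow(1351096637070, Rational(1, 2)))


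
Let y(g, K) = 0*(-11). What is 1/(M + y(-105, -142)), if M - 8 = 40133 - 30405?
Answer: 1/9736 ≈ 0.00010271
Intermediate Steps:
y(g, K) = 0
M = 9736 (M = 8 + (40133 - 30405) = 8 + 9728 = 9736)
1/(M + y(-105, -142)) = 1/(9736 + 0) = 1/9736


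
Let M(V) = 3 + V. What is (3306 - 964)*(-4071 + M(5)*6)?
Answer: -9421866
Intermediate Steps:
(3306 - 964)*(-4071 + M(5)*6) = (3306 - 964)*(-4071 + (3 + 5)*6) = 2342*(-4071 + 8*6) = 2342*(-4071 + 48) = 2342*(-4023) = -9421866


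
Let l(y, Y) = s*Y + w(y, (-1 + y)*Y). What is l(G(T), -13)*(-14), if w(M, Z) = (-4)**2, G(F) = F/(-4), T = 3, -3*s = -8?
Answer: 784/3 ≈ 261.33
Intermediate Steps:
s = 8/3 (s = -1/3*(-8) = 8/3 ≈ 2.6667)
G(F) = -F/4 (G(F) = F*(-1/4) = -F/4)
w(M, Z) = 16
l(y, Y) = 16 + 8*Y/3 (l(y, Y) = 8*Y/3 + 16 = 16 + 8*Y/3)
l(G(T), -13)*(-14) = (16 + (8/3)*(-13))*(-14) = (16 - 104/3)*(-14) = -56/3*(-14) = 784/3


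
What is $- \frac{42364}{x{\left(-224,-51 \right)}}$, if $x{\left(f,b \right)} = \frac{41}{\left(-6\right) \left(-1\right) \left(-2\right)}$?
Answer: $\frac{508368}{41} \approx 12399.0$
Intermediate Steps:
$x{\left(f,b \right)} = - \frac{41}{12}$ ($x{\left(f,b \right)} = \frac{41}{6 \left(-2\right)} = \frac{41}{-12} = 41 \left(- \frac{1}{12}\right) = - \frac{41}{12}$)
$- \frac{42364}{x{\left(-224,-51 \right)}} = - \frac{42364}{- \frac{41}{12}} = \left(-42364\right) \left(- \frac{12}{41}\right) = \frac{508368}{41}$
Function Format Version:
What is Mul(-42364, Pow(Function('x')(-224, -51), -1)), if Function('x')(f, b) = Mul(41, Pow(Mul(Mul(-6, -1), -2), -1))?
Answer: Rational(508368, 41) ≈ 12399.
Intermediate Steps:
Function('x')(f, b) = Rational(-41, 12) (Function('x')(f, b) = Mul(41, Pow(Mul(6, -2), -1)) = Mul(41, Pow(-12, -1)) = Mul(41, Rational(-1, 12)) = Rational(-41, 12))
Mul(-42364, Pow(Function('x')(-224, -51), -1)) = Mul(-42364, Pow(Rational(-41, 12), -1)) = Mul(-42364, Rational(-12, 41)) = Rational(508368, 41)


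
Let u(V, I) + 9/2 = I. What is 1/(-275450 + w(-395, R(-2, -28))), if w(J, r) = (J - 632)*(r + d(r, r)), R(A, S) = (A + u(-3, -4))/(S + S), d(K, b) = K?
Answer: -8/2206681 ≈ -3.6254e-6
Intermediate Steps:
u(V, I) = -9/2 + I
R(A, S) = (-17/2 + A)/(2*S) (R(A, S) = (A + (-9/2 - 4))/(S + S) = (A - 17/2)/((2*S)) = (-17/2 + A)*(1/(2*S)) = (-17/2 + A)/(2*S))
w(J, r) = 2*r*(-632 + J) (w(J, r) = (J - 632)*(r + r) = (-632 + J)*(2*r) = 2*r*(-632 + J))
1/(-275450 + w(-395, R(-2, -28))) = 1/(-275450 + 2*((1/4)*(-17 + 2*(-2))/(-28))*(-632 - 395)) = 1/(-275450 + 2*((1/4)*(-1/28)*(-17 - 4))*(-1027)) = 1/(-275450 + 2*((1/4)*(-1/28)*(-21))*(-1027)) = 1/(-275450 + 2*(3/16)*(-1027)) = 1/(-275450 - 3081/8) = 1/(-2206681/8) = -8/2206681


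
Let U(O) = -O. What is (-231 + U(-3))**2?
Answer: 51984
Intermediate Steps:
(-231 + U(-3))**2 = (-231 - 1*(-3))**2 = (-231 + 3)**2 = (-228)**2 = 51984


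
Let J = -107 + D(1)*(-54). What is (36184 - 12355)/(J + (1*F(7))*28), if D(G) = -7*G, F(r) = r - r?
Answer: 23829/271 ≈ 87.930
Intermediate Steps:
F(r) = 0
J = 271 (J = -107 - 7*1*(-54) = -107 - 7*(-54) = -107 + 378 = 271)
(36184 - 12355)/(J + (1*F(7))*28) = (36184 - 12355)/(271 + (1*0)*28) = 23829/(271 + 0*28) = 23829/(271 + 0) = 23829/271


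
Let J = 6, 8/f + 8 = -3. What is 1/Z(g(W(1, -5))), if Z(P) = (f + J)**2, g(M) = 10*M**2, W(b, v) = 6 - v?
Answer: 121/3364 ≈ 0.035969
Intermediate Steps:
f = -8/11 (f = 8/(-8 - 3) = 8/(-11) = 8*(-1/11) = -8/11 ≈ -0.72727)
Z(P) = 3364/121 (Z(P) = (-8/11 + 6)**2 = (58/11)**2 = 3364/121)
1/Z(g(W(1, -5))) = 1/(3364/121) = 121/3364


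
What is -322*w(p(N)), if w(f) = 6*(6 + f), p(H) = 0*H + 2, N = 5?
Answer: -15456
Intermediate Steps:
p(H) = 2 (p(H) = 0 + 2 = 2)
w(f) = 36 + 6*f
-322*w(p(N)) = -322*(36 + 6*2) = -322*(36 + 12) = -322*48 = -15456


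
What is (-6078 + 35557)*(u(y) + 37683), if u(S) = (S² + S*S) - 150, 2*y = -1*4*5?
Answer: 1112331107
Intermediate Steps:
y = -10 (y = (-1*4*5)/2 = (-4*5)/2 = (½)*(-20) = -10)
u(S) = -150 + 2*S² (u(S) = (S² + S²) - 150 = 2*S² - 150 = -150 + 2*S²)
(-6078 + 35557)*(u(y) + 37683) = (-6078 + 35557)*((-150 + 2*(-10)²) + 37683) = 29479*((-150 + 2*100) + 37683) = 29479*((-150 + 200) + 37683) = 29479*(50 + 37683) = 29479*37733 = 1112331107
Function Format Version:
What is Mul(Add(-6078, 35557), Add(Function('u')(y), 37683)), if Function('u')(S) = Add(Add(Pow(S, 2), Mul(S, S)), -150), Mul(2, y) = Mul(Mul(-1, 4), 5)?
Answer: 1112331107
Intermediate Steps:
y = -10 (y = Mul(Rational(1, 2), Mul(Mul(-1, 4), 5)) = Mul(Rational(1, 2), Mul(-4, 5)) = Mul(Rational(1, 2), -20) = -10)
Function('u')(S) = Add(-150, Mul(2, Pow(S, 2))) (Function('u')(S) = Add(Add(Pow(S, 2), Pow(S, 2)), -150) = Add(Mul(2, Pow(S, 2)), -150) = Add(-150, Mul(2, Pow(S, 2))))
Mul(Add(-6078, 35557), Add(Function('u')(y), 37683)) = Mul(Add(-6078, 35557), Add(Add(-150, Mul(2, Pow(-10, 2))), 37683)) = Mul(29479, Add(Add(-150, Mul(2, 100)), 37683)) = Mul(29479, Add(Add(-150, 200), 37683)) = Mul(29479, Add(50, 37683)) = Mul(29479, 37733) = 1112331107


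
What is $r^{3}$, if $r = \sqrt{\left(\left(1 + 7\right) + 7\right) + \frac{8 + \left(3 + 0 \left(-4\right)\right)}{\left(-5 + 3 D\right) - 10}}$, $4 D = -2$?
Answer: $\frac{43 \sqrt{129}}{9} \approx 54.265$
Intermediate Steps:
$D = - \frac{1}{2}$ ($D = \frac{1}{4} \left(-2\right) = - \frac{1}{2} \approx -0.5$)
$r = \frac{\sqrt{129}}{3}$ ($r = \sqrt{\left(\left(1 + 7\right) + 7\right) + \frac{8 + \left(3 + 0 \left(-4\right)\right)}{\left(-5 + 3 \left(- \frac{1}{2}\right)\right) - 10}} = \sqrt{\left(8 + 7\right) + \frac{8 + \left(3 + 0\right)}{\left(-5 - \frac{3}{2}\right) - 10}} = \sqrt{15 + \frac{8 + 3}{- \frac{13}{2} - 10}} = \sqrt{15 + \frac{11}{- \frac{33}{2}}} = \sqrt{15 + 11 \left(- \frac{2}{33}\right)} = \sqrt{15 - \frac{2}{3}} = \sqrt{\frac{43}{3}} = \frac{\sqrt{129}}{3} \approx 3.7859$)
$r^{3} = \left(\frac{\sqrt{129}}{3}\right)^{3} = \frac{43 \sqrt{129}}{9}$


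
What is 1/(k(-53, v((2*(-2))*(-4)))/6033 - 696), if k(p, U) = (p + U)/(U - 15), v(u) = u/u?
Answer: -42231/29392750 ≈ -0.0014368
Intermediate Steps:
v(u) = 1
k(p, U) = (U + p)/(-15 + U)
1/(k(-53, v((2*(-2))*(-4)))/6033 - 696) = 1/(((1 - 53)/(-15 + 1))/6033 - 696) = 1/((-52/(-14))*(1/6033) - 696) = 1/(-1/14*(-52)*(1/6033) - 696) = 1/((26/7)*(1/6033) - 696) = 1/(26/42231 - 696) = 1/(-29392750/42231) = -42231/29392750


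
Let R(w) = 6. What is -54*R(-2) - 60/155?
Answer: -10056/31 ≈ -324.39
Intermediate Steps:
-54*R(-2) - 60/155 = -54*6 - 60/155 = -324 - 60*1/155 = -324 - 12/31 = -10056/31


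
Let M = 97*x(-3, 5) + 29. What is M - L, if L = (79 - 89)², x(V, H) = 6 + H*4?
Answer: 2451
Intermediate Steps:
x(V, H) = 6 + 4*H
L = 100 (L = (-10)² = 100)
M = 2551 (M = 97*(6 + 4*5) + 29 = 97*(6 + 20) + 29 = 97*26 + 29 = 2522 + 29 = 2551)
M - L = 2551 - 1*100 = 2551 - 100 = 2451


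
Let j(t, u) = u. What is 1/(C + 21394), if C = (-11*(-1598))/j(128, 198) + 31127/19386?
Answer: 19386/416496257 ≈ 4.6545e-5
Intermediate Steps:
C = 1752173/19386 (C = -11*(-1598)/198 + 31127/19386 = 17578*(1/198) + 31127*(1/19386) = 799/9 + 31127/19386 = 1752173/19386 ≈ 90.383)
1/(C + 21394) = 1/(1752173/19386 + 21394) = 1/(416496257/19386) = 19386/416496257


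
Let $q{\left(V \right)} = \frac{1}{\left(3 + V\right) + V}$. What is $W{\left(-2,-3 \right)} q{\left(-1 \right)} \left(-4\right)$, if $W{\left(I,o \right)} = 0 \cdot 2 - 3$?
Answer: $12$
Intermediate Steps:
$q{\left(V \right)} = \frac{1}{3 + 2 V}$
$W{\left(I,o \right)} = -3$ ($W{\left(I,o \right)} = 0 - 3 = -3$)
$W{\left(-2,-3 \right)} q{\left(-1 \right)} \left(-4\right) = - \frac{3}{3 + 2 \left(-1\right)} \left(-4\right) = - \frac{3}{3 - 2} \left(-4\right) = - \frac{3}{1} \left(-4\right) = \left(-3\right) 1 \left(-4\right) = \left(-3\right) \left(-4\right) = 12$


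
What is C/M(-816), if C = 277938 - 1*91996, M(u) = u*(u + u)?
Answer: 92971/665856 ≈ 0.13963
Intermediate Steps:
M(u) = 2*u**2 (M(u) = u*(2*u) = 2*u**2)
C = 185942 (C = 277938 - 91996 = 185942)
C/M(-816) = 185942/((2*(-816)**2)) = 185942/((2*665856)) = 185942/1331712 = 185942*(1/1331712) = 92971/665856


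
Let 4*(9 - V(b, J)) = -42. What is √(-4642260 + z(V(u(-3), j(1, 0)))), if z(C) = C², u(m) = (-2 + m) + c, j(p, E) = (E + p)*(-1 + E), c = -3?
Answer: I*√18567519/2 ≈ 2154.5*I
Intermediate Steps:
j(p, E) = (-1 + E)*(E + p)
u(m) = -5 + m (u(m) = (-2 + m) - 3 = -5 + m)
V(b, J) = 39/2 (V(b, J) = 9 - ¼*(-42) = 9 + 21/2 = 39/2)
√(-4642260 + z(V(u(-3), j(1, 0)))) = √(-4642260 + (39/2)²) = √(-4642260 + 1521/4) = √(-18567519/4) = I*√18567519/2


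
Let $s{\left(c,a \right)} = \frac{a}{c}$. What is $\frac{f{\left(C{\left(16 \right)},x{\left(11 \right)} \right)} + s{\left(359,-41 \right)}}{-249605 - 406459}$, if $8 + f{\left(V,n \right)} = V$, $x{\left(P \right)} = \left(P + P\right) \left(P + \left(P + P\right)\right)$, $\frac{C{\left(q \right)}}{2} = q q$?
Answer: $- \frac{180895}{235526976} \approx -0.00076804$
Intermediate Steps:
$C{\left(q \right)} = 2 q^{2}$ ($C{\left(q \right)} = 2 q q = 2 q^{2}$)
$x{\left(P \right)} = 6 P^{2}$ ($x{\left(P \right)} = 2 P \left(P + 2 P\right) = 2 P 3 P = 6 P^{2}$)
$f{\left(V,n \right)} = -8 + V$
$\frac{f{\left(C{\left(16 \right)},x{\left(11 \right)} \right)} + s{\left(359,-41 \right)}}{-249605 - 406459} = \frac{\left(-8 + 2 \cdot 16^{2}\right) - \frac{41}{359}}{-249605 - 406459} = \frac{\left(-8 + 2 \cdot 256\right) - \frac{41}{359}}{-656064} = \left(\left(-8 + 512\right) - \frac{41}{359}\right) \left(- \frac{1}{656064}\right) = \left(504 - \frac{41}{359}\right) \left(- \frac{1}{656064}\right) = \frac{180895}{359} \left(- \frac{1}{656064}\right) = - \frac{180895}{235526976}$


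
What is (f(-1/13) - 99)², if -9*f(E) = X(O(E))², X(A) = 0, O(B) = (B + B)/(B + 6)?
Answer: 9801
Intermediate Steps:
O(B) = 2*B/(6 + B) (O(B) = (2*B)/(6 + B) = 2*B/(6 + B))
f(E) = 0 (f(E) = -⅑*0² = -⅑*0 = 0)
(f(-1/13) - 99)² = (0 - 99)² = (-99)² = 9801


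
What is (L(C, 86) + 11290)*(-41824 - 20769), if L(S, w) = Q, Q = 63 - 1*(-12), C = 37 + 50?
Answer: -711369445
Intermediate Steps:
C = 87
Q = 75 (Q = 63 + 12 = 75)
L(S, w) = 75
(L(C, 86) + 11290)*(-41824 - 20769) = (75 + 11290)*(-41824 - 20769) = 11365*(-62593) = -711369445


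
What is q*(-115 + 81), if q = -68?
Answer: 2312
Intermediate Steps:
q*(-115 + 81) = -68*(-115 + 81) = -68*(-34) = 2312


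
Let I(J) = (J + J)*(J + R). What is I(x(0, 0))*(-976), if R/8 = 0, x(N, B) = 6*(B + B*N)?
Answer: 0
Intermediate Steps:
x(N, B) = 6*B + 6*B*N
R = 0 (R = 8*0 = 0)
I(J) = 2*J² (I(J) = (J + J)*(J + 0) = (2*J)*J = 2*J²)
I(x(0, 0))*(-976) = (2*(6*0*(1 + 0))²)*(-976) = (2*(6*0*1)²)*(-976) = (2*0²)*(-976) = (2*0)*(-976) = 0*(-976) = 0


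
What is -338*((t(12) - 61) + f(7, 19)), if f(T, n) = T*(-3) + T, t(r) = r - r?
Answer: 25350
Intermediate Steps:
t(r) = 0
f(T, n) = -2*T (f(T, n) = -3*T + T = -2*T)
-338*((t(12) - 61) + f(7, 19)) = -338*((0 - 61) - 2*7) = -338*(-61 - 14) = -338*(-75) = 25350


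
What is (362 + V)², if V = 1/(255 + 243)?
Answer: 32499796729/248004 ≈ 1.3105e+5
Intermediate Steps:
V = 1/498 ≈ 0.0020080
(362 + V)² = (362 + 1/498)² = (180277/498)² = 32499796729/248004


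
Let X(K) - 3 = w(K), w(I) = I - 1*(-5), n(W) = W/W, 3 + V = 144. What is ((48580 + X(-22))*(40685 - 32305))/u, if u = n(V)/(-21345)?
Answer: -8687053842600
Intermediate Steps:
V = 141 (V = -3 + 144 = 141)
n(W) = 1
w(I) = 5 + I (w(I) = I + 5 = 5 + I)
u = -1/21345 (u = 1/(-21345) = 1*(-1/21345) = -1/21345 ≈ -4.6849e-5)
X(K) = 8 + K (X(K) = 3 + (5 + K) = 8 + K)
((48580 + X(-22))*(40685 - 32305))/u = ((48580 + (8 - 22))*(40685 - 32305))/(-1/21345) = ((48580 - 14)*8380)*(-21345) = (48566*8380)*(-21345) = 406983080*(-21345) = -8687053842600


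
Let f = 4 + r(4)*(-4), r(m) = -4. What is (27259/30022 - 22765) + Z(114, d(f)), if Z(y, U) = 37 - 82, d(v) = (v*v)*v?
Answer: -684774561/30022 ≈ -22809.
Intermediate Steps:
f = 20 (f = 4 - 4*(-4) = 4 + 16 = 20)
d(v) = v³ (d(v) = v²*v = v³)
Z(y, U) = -45
(27259/30022 - 22765) + Z(114, d(f)) = (27259/30022 - 22765) - 45 = -683423571/30022 - 45 = -684774561/30022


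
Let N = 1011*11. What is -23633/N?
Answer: -23633/11121 ≈ -2.1251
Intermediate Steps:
N = 11121
-23633/N = -23633/11121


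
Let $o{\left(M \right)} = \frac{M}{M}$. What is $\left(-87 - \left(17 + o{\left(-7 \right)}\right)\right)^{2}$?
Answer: $11025$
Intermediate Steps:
$o{\left(M \right)} = 1$
$\left(-87 - \left(17 + o{\left(-7 \right)}\right)\right)^{2} = \left(-87 - 18\right)^{2} = \left(-105\right)^{2} = 11025$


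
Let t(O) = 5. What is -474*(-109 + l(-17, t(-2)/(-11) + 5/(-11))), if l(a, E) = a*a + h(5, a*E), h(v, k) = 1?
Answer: -85794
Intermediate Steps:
l(a, E) = 1 + a**2 (l(a, E) = a*a + 1 = a**2 + 1 = 1 + a**2)
-474*(-109 + l(-17, t(-2)/(-11) + 5/(-11))) = -474*(-109 + (1 + (-17)**2)) = -474*(-109 + (1 + 289)) = -474*(-109 + 290) = -474*181 = -85794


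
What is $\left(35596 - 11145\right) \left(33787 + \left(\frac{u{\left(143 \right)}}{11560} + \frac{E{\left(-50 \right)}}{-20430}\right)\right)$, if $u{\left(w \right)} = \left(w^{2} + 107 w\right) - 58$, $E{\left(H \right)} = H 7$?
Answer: $\frac{4878118793395379}{5904270} \approx 8.262 \cdot 10^{8}$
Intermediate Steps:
$E{\left(H \right)} = 7 H$
$u{\left(w \right)} = -58 + w^{2} + 107 w$
$\left(35596 - 11145\right) \left(33787 + \left(\frac{u{\left(143 \right)}}{11560} + \frac{E{\left(-50 \right)}}{-20430}\right)\right) = \left(35596 - 11145\right) \left(33787 + \left(\frac{-58 + 143^{2} + 107 \cdot 143}{11560} + \frac{7 \left(-50\right)}{-20430}\right)\right) = 24451 \left(33787 - \left(- \frac{35}{2043} - \left(-58 + 20449 + 15301\right) \frac{1}{11560}\right)\right) = 24451 \left(33787 + \left(35692 \cdot \frac{1}{11560} + \frac{35}{2043}\right)\right) = 24451 \left(33787 + \left(\frac{8923}{2890} + \frac{35}{2043}\right)\right) = 24451 \left(33787 + \frac{18330839}{5904270}\right) = 24451 \cdot \frac{199505901329}{5904270} = \frac{4878118793395379}{5904270}$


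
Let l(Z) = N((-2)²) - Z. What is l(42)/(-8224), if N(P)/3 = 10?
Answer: 3/2056 ≈ 0.0014591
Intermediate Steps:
N(P) = 30 (N(P) = 3*10 = 30)
l(Z) = 30 - Z
l(42)/(-8224) = (30 - 1*42)/(-8224) = (30 - 42)*(-1/8224) = -12*(-1/8224) = 3/2056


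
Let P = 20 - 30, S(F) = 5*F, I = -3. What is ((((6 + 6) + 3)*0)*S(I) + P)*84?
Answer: -840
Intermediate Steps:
P = -10
((((6 + 6) + 3)*0)*S(I) + P)*84 = ((((6 + 6) + 3)*0)*(5*(-3)) - 10)*84 = (((12 + 3)*0)*(-15) - 10)*84 = ((15*0)*(-15) - 10)*84 = (0*(-15) - 10)*84 = (0 - 10)*84 = -10*84 = -840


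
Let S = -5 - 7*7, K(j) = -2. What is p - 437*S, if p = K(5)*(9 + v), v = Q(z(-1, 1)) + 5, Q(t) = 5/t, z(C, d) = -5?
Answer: 23572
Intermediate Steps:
v = 4 (v = 5/(-5) + 5 = 5*(-1/5) + 5 = -1 + 5 = 4)
p = -26 (p = -2*(9 + 4) = -2*13 = -26)
S = -54 (S = -5 - 49 = -54)
p - 437*S = -26 - 437*(-54) = -26 + 23598 = 23572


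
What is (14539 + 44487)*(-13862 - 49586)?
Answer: -3745081648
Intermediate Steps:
(14539 + 44487)*(-13862 - 49586) = 59026*(-63448) = -3745081648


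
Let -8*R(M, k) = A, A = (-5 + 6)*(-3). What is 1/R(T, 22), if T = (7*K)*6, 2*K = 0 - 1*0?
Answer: 8/3 ≈ 2.6667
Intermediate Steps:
A = -3 (A = 1*(-3) = -3)
K = 0 (K = (0 - 1*0)/2 = (0 + 0)/2 = (½)*0 = 0)
T = 0 (T = (7*0)*6 = 0*6 = 0)
R(M, k) = 3/8 (R(M, k) = -⅛*(-3) = 3/8)
1/R(T, 22) = 1/(3/8) = 8/3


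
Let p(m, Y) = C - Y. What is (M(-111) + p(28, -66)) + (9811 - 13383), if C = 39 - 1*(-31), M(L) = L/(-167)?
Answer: -573701/167 ≈ -3435.3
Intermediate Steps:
M(L) = -L/167 (M(L) = L*(-1/167) = -L/167)
C = 70 (C = 39 + 31 = 70)
p(m, Y) = 70 - Y
(M(-111) + p(28, -66)) + (9811 - 13383) = (-1/167*(-111) + (70 - 1*(-66))) + (9811 - 13383) = (111/167 + (70 + 66)) - 3572 = (111/167 + 136) - 3572 = 22823/167 - 3572 = -573701/167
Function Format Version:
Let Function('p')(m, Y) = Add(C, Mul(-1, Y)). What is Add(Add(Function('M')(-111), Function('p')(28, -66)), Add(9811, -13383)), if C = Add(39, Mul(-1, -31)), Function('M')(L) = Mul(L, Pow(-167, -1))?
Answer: Rational(-573701, 167) ≈ -3435.3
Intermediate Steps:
Function('M')(L) = Mul(Rational(-1, 167), L) (Function('M')(L) = Mul(L, Rational(-1, 167)) = Mul(Rational(-1, 167), L))
C = 70 (C = Add(39, 31) = 70)
Function('p')(m, Y) = Add(70, Mul(-1, Y))
Add(Add(Function('M')(-111), Function('p')(28, -66)), Add(9811, -13383)) = Add(Add(Mul(Rational(-1, 167), -111), Add(70, Mul(-1, -66))), Add(9811, -13383)) = Add(Add(Rational(111, 167), Add(70, 66)), -3572) = Add(Add(Rational(111, 167), 136), -3572) = Add(Rational(22823, 167), -3572) = Rational(-573701, 167)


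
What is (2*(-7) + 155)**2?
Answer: 19881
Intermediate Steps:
(2*(-7) + 155)**2 = (-14 + 155)**2 = 141**2 = 19881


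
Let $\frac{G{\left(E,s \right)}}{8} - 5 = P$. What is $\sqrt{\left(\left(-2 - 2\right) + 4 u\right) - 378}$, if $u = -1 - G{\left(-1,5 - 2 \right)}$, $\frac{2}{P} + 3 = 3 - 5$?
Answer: $\frac{i \sqrt{13330}}{5} \approx 23.091 i$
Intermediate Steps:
$P = - \frac{2}{5}$ ($P = \frac{2}{-3 + \left(3 - 5\right)} = \frac{2}{-3 - 2} = \frac{2}{-5} = 2 \left(- \frac{1}{5}\right) = - \frac{2}{5} \approx -0.4$)
$G{\left(E,s \right)} = \frac{184}{5}$ ($G{\left(E,s \right)} = 40 + 8 \left(- \frac{2}{5}\right) = 40 - \frac{16}{5} = \frac{184}{5}$)
$u = - \frac{189}{5}$ ($u = -1 - \frac{184}{5} = - \frac{189}{5} \approx -37.8$)
$\sqrt{\left(\left(-2 - 2\right) + 4 u\right) - 378} = \sqrt{\left(\left(-2 - 2\right) + 4 \left(- \frac{189}{5}\right)\right) - 378} = \sqrt{\left(\left(-2 - 2\right) - \frac{756}{5}\right) - 378} = \sqrt{\left(-4 - \frac{756}{5}\right) - 378} = \sqrt{- \frac{776}{5} - 378} = \sqrt{- \frac{2666}{5}} = \frac{i \sqrt{13330}}{5}$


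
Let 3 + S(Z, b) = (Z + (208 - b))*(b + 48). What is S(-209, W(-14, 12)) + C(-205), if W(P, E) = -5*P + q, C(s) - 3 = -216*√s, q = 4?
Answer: -9150 - 216*I*√205 ≈ -9150.0 - 3092.6*I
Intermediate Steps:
C(s) = 3 - 216*√s
W(P, E) = 4 - 5*P (W(P, E) = -5*P + 4 = 4 - 5*P)
S(Z, b) = -3 + (48 + b)*(208 + Z - b) (S(Z, b) = -3 + (Z + (208 - b))*(b + 48) = -3 + (208 + Z - b)*(48 + b) = -3 + (48 + b)*(208 + Z - b))
S(-209, W(-14, 12)) + C(-205) = (9981 - (4 - 5*(-14))² + 48*(-209) + 160*(4 - 5*(-14)) - 209*(4 - 5*(-14))) + (3 - 216*I*√205) = (9981 - (4 + 70)² - 10032 + 160*(4 + 70) - 209*(4 + 70)) + (3 - 216*I*√205) = (9981 - 1*74² - 10032 + 160*74 - 209*74) + (3 - 216*I*√205) = (9981 - 1*5476 - 10032 + 11840 - 15466) + (3 - 216*I*√205) = (9981 - 5476 - 10032 + 11840 - 15466) + (3 - 216*I*√205) = -9153 + (3 - 216*I*√205) = -9150 - 216*I*√205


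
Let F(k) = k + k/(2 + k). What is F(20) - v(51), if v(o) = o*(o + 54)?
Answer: -58675/11 ≈ -5334.1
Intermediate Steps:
v(o) = o*(54 + o)
F(k) = k + k/(2 + k)
F(20) - v(51) = 20*(3 + 20)/(2 + 20) - 51*(54 + 51) = 20*23/22 - 51*105 = 20*(1/22)*23 - 1*5355 = 230/11 - 5355 = -58675/11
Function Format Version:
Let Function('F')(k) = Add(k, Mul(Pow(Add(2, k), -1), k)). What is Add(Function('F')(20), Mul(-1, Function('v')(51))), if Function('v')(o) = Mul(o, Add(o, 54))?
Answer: Rational(-58675, 11) ≈ -5334.1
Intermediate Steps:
Function('v')(o) = Mul(o, Add(54, o))
Function('F')(k) = Add(k, Mul(k, Pow(Add(2, k), -1)))
Add(Function('F')(20), Mul(-1, Function('v')(51))) = Add(Mul(20, Pow(Add(2, 20), -1), Add(3, 20)), Mul(-1, Mul(51, Add(54, 51)))) = Add(Mul(20, Pow(22, -1), 23), Mul(-1, Mul(51, 105))) = Add(Mul(20, Rational(1, 22), 23), Mul(-1, 5355)) = Add(Rational(230, 11), -5355) = Rational(-58675, 11)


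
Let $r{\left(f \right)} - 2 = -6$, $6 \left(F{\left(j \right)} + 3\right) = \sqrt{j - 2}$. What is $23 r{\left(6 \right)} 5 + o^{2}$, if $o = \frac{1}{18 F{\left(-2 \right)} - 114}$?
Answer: $- \frac{1133853913}{2464900} + \frac{14 i}{5546025} \approx -460.0 + 2.5243 \cdot 10^{-6} i$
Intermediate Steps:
$F{\left(j \right)} = -3 + \frac{\sqrt{-2 + j}}{6}$ ($F{\left(j \right)} = -3 + \frac{\sqrt{j - 2}}{6} = -3 + \frac{\sqrt{-2 + j}}{6}$)
$r{\left(f \right)} = -4$ ($r{\left(f \right)} = 2 - 6 = -4$)
$o = \frac{-168 - 6 i}{28260}$ ($o = \frac{1}{18 \left(-3 + \frac{\sqrt{-2 - 2}}{6}\right) - 114} = \frac{1}{18 \left(-3 + \frac{\sqrt{-4}}{6}\right) - 114} = \frac{1}{18 \left(-3 + \frac{2 i}{6}\right) - 114} = \frac{1}{18 \left(-3 + \frac{i}{3}\right) - 114} = \frac{1}{\left(-54 + 6 i\right) - 114} = \frac{1}{-168 + 6 i} = \frac{-168 - 6 i}{28260} \approx -0.0059448 - 0.00021231 i$)
$23 r{\left(6 \right)} 5 + o^{2} = 23 \left(-4\right) 5 + \left(- \frac{14}{2355} - \frac{i}{4710}\right)^{2} = \left(-92\right) 5 + \left(- \frac{14}{2355} - \frac{i}{4710}\right)^{2} = -460 + \left(- \frac{14}{2355} - \frac{i}{4710}\right)^{2}$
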